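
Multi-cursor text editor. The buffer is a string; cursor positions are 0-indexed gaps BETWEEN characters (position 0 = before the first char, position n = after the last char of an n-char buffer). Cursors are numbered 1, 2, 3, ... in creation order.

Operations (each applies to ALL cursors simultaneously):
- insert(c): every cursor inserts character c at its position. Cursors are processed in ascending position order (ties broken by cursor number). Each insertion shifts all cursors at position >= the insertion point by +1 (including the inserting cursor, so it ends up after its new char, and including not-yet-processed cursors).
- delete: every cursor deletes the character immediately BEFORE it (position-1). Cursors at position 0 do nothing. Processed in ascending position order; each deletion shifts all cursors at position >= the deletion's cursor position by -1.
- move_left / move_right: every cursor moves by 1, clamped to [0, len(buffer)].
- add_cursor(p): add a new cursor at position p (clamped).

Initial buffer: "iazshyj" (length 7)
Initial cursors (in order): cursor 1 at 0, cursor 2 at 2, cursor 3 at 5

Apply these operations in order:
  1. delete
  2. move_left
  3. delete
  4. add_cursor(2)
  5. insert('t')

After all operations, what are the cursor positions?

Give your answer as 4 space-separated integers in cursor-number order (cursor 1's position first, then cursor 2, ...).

Answer: 2 2 4 6

Derivation:
After op 1 (delete): buffer="izsyj" (len 5), cursors c1@0 c2@1 c3@3, authorship .....
After op 2 (move_left): buffer="izsyj" (len 5), cursors c1@0 c2@0 c3@2, authorship .....
After op 3 (delete): buffer="isyj" (len 4), cursors c1@0 c2@0 c3@1, authorship ....
After op 4 (add_cursor(2)): buffer="isyj" (len 4), cursors c1@0 c2@0 c3@1 c4@2, authorship ....
After op 5 (insert('t')): buffer="ttitstyj" (len 8), cursors c1@2 c2@2 c3@4 c4@6, authorship 12.3.4..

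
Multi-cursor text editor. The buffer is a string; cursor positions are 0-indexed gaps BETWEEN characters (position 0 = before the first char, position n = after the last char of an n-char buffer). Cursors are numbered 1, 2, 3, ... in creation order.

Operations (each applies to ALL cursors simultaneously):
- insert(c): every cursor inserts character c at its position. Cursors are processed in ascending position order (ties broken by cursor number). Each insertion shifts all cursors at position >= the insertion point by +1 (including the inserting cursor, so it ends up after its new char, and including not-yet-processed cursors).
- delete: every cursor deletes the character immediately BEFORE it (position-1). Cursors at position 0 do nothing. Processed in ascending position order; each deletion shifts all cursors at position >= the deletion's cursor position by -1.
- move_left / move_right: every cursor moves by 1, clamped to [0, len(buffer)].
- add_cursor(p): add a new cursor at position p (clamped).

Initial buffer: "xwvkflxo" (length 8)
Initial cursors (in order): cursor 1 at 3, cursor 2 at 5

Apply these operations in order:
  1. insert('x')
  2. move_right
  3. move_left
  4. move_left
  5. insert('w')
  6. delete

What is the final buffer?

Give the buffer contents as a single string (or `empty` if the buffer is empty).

After op 1 (insert('x')): buffer="xwvxkfxlxo" (len 10), cursors c1@4 c2@7, authorship ...1..2...
After op 2 (move_right): buffer="xwvxkfxlxo" (len 10), cursors c1@5 c2@8, authorship ...1..2...
After op 3 (move_left): buffer="xwvxkfxlxo" (len 10), cursors c1@4 c2@7, authorship ...1..2...
After op 4 (move_left): buffer="xwvxkfxlxo" (len 10), cursors c1@3 c2@6, authorship ...1..2...
After op 5 (insert('w')): buffer="xwvwxkfwxlxo" (len 12), cursors c1@4 c2@8, authorship ...11..22...
After op 6 (delete): buffer="xwvxkfxlxo" (len 10), cursors c1@3 c2@6, authorship ...1..2...

Answer: xwvxkfxlxo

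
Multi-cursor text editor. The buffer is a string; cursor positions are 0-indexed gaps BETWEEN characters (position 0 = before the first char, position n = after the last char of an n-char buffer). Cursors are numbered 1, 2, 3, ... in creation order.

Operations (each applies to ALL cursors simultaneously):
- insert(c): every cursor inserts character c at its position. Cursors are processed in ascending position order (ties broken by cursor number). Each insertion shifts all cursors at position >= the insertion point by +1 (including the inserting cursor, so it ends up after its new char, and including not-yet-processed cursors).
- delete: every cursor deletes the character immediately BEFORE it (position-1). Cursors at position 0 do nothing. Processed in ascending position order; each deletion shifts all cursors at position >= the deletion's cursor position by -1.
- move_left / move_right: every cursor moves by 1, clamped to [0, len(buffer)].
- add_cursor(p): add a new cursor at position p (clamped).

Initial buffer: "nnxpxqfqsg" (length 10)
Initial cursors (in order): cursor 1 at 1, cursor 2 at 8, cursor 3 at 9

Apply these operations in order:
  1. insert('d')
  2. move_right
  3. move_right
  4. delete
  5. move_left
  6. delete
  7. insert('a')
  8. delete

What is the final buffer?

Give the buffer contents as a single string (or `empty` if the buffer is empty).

Answer: nnpxqfs

Derivation:
After op 1 (insert('d')): buffer="ndnxpxqfqdsdg" (len 13), cursors c1@2 c2@10 c3@12, authorship .1.......2.3.
After op 2 (move_right): buffer="ndnxpxqfqdsdg" (len 13), cursors c1@3 c2@11 c3@13, authorship .1.......2.3.
After op 3 (move_right): buffer="ndnxpxqfqdsdg" (len 13), cursors c1@4 c2@12 c3@13, authorship .1.......2.3.
After op 4 (delete): buffer="ndnpxqfqds" (len 10), cursors c1@3 c2@10 c3@10, authorship .1......2.
After op 5 (move_left): buffer="ndnpxqfqds" (len 10), cursors c1@2 c2@9 c3@9, authorship .1......2.
After op 6 (delete): buffer="nnpxqfs" (len 7), cursors c1@1 c2@6 c3@6, authorship .......
After op 7 (insert('a')): buffer="nanpxqfaas" (len 10), cursors c1@2 c2@9 c3@9, authorship .1.....23.
After op 8 (delete): buffer="nnpxqfs" (len 7), cursors c1@1 c2@6 c3@6, authorship .......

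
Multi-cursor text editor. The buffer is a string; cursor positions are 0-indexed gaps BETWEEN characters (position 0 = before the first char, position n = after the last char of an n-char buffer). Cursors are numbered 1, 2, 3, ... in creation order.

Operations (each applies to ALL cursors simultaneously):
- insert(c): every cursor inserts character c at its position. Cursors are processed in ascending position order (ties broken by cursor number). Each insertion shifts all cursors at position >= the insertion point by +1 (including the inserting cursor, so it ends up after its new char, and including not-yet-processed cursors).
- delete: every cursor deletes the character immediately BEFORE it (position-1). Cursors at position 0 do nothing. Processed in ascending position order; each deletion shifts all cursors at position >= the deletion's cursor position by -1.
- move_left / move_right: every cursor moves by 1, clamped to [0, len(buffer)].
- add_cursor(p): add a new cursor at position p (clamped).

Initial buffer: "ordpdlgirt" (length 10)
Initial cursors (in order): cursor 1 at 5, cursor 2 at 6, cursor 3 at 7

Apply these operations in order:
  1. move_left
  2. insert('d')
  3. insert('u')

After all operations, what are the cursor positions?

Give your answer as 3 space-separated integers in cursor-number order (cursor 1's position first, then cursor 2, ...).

After op 1 (move_left): buffer="ordpdlgirt" (len 10), cursors c1@4 c2@5 c3@6, authorship ..........
After op 2 (insert('d')): buffer="ordpdddldgirt" (len 13), cursors c1@5 c2@7 c3@9, authorship ....1.2.3....
After op 3 (insert('u')): buffer="ordpdudduldugirt" (len 16), cursors c1@6 c2@9 c3@12, authorship ....11.22.33....

Answer: 6 9 12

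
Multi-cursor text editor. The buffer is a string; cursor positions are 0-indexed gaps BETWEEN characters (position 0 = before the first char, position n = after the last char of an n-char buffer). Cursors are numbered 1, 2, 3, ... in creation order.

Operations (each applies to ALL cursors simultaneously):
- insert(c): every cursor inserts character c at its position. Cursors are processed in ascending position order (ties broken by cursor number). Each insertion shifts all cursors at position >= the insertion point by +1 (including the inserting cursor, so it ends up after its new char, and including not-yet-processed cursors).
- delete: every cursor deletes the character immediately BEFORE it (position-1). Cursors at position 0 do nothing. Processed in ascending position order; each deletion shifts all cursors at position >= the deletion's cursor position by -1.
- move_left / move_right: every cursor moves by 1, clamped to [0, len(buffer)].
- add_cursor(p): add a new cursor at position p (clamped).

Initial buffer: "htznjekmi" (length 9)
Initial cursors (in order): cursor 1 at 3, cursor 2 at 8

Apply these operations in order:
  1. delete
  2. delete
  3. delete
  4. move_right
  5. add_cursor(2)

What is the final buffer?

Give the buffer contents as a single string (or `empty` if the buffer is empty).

Answer: nji

Derivation:
After op 1 (delete): buffer="htnjeki" (len 7), cursors c1@2 c2@6, authorship .......
After op 2 (delete): buffer="hnjei" (len 5), cursors c1@1 c2@4, authorship .....
After op 3 (delete): buffer="nji" (len 3), cursors c1@0 c2@2, authorship ...
After op 4 (move_right): buffer="nji" (len 3), cursors c1@1 c2@3, authorship ...
After op 5 (add_cursor(2)): buffer="nji" (len 3), cursors c1@1 c3@2 c2@3, authorship ...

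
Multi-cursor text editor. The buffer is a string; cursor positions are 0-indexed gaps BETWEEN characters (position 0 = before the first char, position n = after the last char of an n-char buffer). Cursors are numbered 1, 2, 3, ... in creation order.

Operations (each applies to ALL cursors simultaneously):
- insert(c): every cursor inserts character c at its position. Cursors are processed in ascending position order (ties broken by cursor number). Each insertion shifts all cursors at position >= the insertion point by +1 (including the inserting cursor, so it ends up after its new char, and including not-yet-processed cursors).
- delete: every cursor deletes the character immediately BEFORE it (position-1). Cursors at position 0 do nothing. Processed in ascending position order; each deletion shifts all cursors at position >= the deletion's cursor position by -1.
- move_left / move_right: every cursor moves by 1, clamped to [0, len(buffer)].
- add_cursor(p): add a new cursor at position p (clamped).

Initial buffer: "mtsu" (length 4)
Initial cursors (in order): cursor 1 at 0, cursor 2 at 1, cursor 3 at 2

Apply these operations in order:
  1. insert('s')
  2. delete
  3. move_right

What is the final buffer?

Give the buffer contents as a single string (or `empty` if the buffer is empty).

After op 1 (insert('s')): buffer="smstssu" (len 7), cursors c1@1 c2@3 c3@5, authorship 1.2.3..
After op 2 (delete): buffer="mtsu" (len 4), cursors c1@0 c2@1 c3@2, authorship ....
After op 3 (move_right): buffer="mtsu" (len 4), cursors c1@1 c2@2 c3@3, authorship ....

Answer: mtsu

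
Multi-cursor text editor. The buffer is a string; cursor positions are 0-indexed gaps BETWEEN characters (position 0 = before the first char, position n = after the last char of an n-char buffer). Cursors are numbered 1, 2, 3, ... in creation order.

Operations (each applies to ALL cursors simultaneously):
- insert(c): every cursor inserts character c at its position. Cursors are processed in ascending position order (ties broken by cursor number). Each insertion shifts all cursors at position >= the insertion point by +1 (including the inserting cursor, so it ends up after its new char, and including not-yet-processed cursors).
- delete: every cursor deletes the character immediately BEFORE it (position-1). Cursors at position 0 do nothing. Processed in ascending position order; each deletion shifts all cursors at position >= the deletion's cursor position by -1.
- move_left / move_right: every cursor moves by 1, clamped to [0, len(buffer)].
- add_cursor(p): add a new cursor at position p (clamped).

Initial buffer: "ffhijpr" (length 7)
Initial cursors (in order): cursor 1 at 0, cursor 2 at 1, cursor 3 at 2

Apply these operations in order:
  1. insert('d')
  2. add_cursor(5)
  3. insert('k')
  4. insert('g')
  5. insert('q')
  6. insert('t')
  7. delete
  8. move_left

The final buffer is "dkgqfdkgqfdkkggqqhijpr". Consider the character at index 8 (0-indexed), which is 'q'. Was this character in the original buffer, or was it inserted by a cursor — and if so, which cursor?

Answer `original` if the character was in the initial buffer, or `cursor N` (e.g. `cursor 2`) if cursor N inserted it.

Answer: cursor 2

Derivation:
After op 1 (insert('d')): buffer="dfdfdhijpr" (len 10), cursors c1@1 c2@3 c3@5, authorship 1.2.3.....
After op 2 (add_cursor(5)): buffer="dfdfdhijpr" (len 10), cursors c1@1 c2@3 c3@5 c4@5, authorship 1.2.3.....
After op 3 (insert('k')): buffer="dkfdkfdkkhijpr" (len 14), cursors c1@2 c2@5 c3@9 c4@9, authorship 11.22.334.....
After op 4 (insert('g')): buffer="dkgfdkgfdkkgghijpr" (len 18), cursors c1@3 c2@7 c3@13 c4@13, authorship 111.222.33434.....
After op 5 (insert('q')): buffer="dkgqfdkgqfdkkggqqhijpr" (len 22), cursors c1@4 c2@9 c3@17 c4@17, authorship 1111.2222.3343434.....
After op 6 (insert('t')): buffer="dkgqtfdkgqtfdkkggqqtthijpr" (len 26), cursors c1@5 c2@11 c3@21 c4@21, authorship 11111.22222.334343434.....
After op 7 (delete): buffer="dkgqfdkgqfdkkggqqhijpr" (len 22), cursors c1@4 c2@9 c3@17 c4@17, authorship 1111.2222.3343434.....
After op 8 (move_left): buffer="dkgqfdkgqfdkkggqqhijpr" (len 22), cursors c1@3 c2@8 c3@16 c4@16, authorship 1111.2222.3343434.....
Authorship (.=original, N=cursor N): 1 1 1 1 . 2 2 2 2 . 3 3 4 3 4 3 4 . . . . .
Index 8: author = 2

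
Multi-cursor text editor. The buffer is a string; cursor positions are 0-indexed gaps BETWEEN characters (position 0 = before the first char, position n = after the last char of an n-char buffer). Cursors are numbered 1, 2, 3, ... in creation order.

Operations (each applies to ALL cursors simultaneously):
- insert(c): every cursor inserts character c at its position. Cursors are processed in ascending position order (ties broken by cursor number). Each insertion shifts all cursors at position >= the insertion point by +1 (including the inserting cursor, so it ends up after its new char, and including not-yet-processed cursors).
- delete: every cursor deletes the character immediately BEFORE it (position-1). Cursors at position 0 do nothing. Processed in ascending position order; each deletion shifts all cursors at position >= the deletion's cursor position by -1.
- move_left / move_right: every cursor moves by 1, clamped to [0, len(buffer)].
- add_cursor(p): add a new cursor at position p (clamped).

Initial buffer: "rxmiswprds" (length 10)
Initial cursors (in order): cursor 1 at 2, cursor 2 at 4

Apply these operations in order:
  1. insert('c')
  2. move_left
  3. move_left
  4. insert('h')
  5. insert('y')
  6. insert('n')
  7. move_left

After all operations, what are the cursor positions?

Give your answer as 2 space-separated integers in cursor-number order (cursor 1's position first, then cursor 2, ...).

Answer: 3 9

Derivation:
After op 1 (insert('c')): buffer="rxcmicswprds" (len 12), cursors c1@3 c2@6, authorship ..1..2......
After op 2 (move_left): buffer="rxcmicswprds" (len 12), cursors c1@2 c2@5, authorship ..1..2......
After op 3 (move_left): buffer="rxcmicswprds" (len 12), cursors c1@1 c2@4, authorship ..1..2......
After op 4 (insert('h')): buffer="rhxcmhicswprds" (len 14), cursors c1@2 c2@6, authorship .1.1.2.2......
After op 5 (insert('y')): buffer="rhyxcmhyicswprds" (len 16), cursors c1@3 c2@8, authorship .11.1.22.2......
After op 6 (insert('n')): buffer="rhynxcmhynicswprds" (len 18), cursors c1@4 c2@10, authorship .111.1.222.2......
After op 7 (move_left): buffer="rhynxcmhynicswprds" (len 18), cursors c1@3 c2@9, authorship .111.1.222.2......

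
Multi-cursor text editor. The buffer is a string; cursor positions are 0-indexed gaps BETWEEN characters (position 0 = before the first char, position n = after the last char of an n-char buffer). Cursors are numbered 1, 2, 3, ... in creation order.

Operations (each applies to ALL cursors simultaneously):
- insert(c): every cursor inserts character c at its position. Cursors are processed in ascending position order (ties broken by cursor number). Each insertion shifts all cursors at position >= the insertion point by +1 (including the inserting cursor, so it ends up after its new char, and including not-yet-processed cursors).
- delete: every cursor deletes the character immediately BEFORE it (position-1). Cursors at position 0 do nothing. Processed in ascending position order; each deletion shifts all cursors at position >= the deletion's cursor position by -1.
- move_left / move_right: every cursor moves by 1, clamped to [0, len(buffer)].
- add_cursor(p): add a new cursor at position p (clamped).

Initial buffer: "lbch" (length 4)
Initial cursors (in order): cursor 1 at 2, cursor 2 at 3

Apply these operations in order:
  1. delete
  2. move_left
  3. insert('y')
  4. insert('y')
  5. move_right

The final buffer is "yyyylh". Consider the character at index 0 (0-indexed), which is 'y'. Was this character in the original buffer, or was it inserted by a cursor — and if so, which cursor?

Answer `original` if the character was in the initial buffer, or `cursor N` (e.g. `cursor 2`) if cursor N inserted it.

After op 1 (delete): buffer="lh" (len 2), cursors c1@1 c2@1, authorship ..
After op 2 (move_left): buffer="lh" (len 2), cursors c1@0 c2@0, authorship ..
After op 3 (insert('y')): buffer="yylh" (len 4), cursors c1@2 c2@2, authorship 12..
After op 4 (insert('y')): buffer="yyyylh" (len 6), cursors c1@4 c2@4, authorship 1212..
After op 5 (move_right): buffer="yyyylh" (len 6), cursors c1@5 c2@5, authorship 1212..
Authorship (.=original, N=cursor N): 1 2 1 2 . .
Index 0: author = 1

Answer: cursor 1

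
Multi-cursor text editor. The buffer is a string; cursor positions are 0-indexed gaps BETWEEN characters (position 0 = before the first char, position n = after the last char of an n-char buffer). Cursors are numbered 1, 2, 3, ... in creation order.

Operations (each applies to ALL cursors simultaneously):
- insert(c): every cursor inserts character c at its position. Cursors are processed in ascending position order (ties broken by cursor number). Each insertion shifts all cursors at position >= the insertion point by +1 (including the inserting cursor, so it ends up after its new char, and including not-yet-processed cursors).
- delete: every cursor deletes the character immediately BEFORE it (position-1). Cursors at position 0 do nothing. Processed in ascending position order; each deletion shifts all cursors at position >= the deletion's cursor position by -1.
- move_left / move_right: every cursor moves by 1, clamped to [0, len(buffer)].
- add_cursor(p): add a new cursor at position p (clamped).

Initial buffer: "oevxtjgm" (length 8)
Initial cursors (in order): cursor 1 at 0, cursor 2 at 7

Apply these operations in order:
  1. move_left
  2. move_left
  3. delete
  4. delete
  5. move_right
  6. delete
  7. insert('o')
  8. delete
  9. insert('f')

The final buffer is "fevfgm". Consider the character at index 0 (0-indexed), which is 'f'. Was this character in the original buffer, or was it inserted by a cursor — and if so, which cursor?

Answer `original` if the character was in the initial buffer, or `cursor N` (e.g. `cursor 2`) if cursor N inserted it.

Answer: cursor 1

Derivation:
After op 1 (move_left): buffer="oevxtjgm" (len 8), cursors c1@0 c2@6, authorship ........
After op 2 (move_left): buffer="oevxtjgm" (len 8), cursors c1@0 c2@5, authorship ........
After op 3 (delete): buffer="oevxjgm" (len 7), cursors c1@0 c2@4, authorship .......
After op 4 (delete): buffer="oevjgm" (len 6), cursors c1@0 c2@3, authorship ......
After op 5 (move_right): buffer="oevjgm" (len 6), cursors c1@1 c2@4, authorship ......
After op 6 (delete): buffer="evgm" (len 4), cursors c1@0 c2@2, authorship ....
After op 7 (insert('o')): buffer="oevogm" (len 6), cursors c1@1 c2@4, authorship 1..2..
After op 8 (delete): buffer="evgm" (len 4), cursors c1@0 c2@2, authorship ....
After op 9 (insert('f')): buffer="fevfgm" (len 6), cursors c1@1 c2@4, authorship 1..2..
Authorship (.=original, N=cursor N): 1 . . 2 . .
Index 0: author = 1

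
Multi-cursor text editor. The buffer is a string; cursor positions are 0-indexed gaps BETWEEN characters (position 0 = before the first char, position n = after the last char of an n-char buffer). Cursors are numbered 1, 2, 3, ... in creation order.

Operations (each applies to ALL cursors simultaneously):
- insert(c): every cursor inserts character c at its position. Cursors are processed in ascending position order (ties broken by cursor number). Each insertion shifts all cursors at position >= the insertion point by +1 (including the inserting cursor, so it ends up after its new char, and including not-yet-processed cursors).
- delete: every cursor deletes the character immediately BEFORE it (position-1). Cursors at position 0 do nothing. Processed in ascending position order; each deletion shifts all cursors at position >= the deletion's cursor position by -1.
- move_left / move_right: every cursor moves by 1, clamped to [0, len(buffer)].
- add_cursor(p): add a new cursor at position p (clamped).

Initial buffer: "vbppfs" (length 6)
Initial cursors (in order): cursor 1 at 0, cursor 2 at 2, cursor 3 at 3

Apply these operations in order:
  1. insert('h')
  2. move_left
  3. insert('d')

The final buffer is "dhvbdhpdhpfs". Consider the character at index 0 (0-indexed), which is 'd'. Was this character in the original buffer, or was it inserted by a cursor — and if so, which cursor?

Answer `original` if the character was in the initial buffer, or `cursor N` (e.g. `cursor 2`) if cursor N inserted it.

Answer: cursor 1

Derivation:
After op 1 (insert('h')): buffer="hvbhphpfs" (len 9), cursors c1@1 c2@4 c3@6, authorship 1..2.3...
After op 2 (move_left): buffer="hvbhphpfs" (len 9), cursors c1@0 c2@3 c3@5, authorship 1..2.3...
After op 3 (insert('d')): buffer="dhvbdhpdhpfs" (len 12), cursors c1@1 c2@5 c3@8, authorship 11..22.33...
Authorship (.=original, N=cursor N): 1 1 . . 2 2 . 3 3 . . .
Index 0: author = 1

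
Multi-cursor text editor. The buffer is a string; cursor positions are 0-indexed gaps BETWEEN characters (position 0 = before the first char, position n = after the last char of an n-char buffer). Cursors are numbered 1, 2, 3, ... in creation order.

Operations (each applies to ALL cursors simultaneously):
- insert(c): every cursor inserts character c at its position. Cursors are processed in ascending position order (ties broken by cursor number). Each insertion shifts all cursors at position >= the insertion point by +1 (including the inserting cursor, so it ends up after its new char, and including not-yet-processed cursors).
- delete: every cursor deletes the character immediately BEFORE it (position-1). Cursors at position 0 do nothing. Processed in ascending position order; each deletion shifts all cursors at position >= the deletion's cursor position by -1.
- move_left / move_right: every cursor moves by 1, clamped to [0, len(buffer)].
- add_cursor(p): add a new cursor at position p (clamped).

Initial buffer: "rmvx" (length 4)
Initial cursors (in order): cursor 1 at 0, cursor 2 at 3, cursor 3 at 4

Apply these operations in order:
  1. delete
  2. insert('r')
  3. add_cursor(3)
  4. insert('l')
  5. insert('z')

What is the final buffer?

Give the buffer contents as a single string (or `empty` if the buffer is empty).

After op 1 (delete): buffer="rm" (len 2), cursors c1@0 c2@2 c3@2, authorship ..
After op 2 (insert('r')): buffer="rrmrr" (len 5), cursors c1@1 c2@5 c3@5, authorship 1..23
After op 3 (add_cursor(3)): buffer="rrmrr" (len 5), cursors c1@1 c4@3 c2@5 c3@5, authorship 1..23
After op 4 (insert('l')): buffer="rlrmlrrll" (len 9), cursors c1@2 c4@5 c2@9 c3@9, authorship 11..42323
After op 5 (insert('z')): buffer="rlzrmlzrrllzz" (len 13), cursors c1@3 c4@7 c2@13 c3@13, authorship 111..44232323

Answer: rlzrmlzrrllzz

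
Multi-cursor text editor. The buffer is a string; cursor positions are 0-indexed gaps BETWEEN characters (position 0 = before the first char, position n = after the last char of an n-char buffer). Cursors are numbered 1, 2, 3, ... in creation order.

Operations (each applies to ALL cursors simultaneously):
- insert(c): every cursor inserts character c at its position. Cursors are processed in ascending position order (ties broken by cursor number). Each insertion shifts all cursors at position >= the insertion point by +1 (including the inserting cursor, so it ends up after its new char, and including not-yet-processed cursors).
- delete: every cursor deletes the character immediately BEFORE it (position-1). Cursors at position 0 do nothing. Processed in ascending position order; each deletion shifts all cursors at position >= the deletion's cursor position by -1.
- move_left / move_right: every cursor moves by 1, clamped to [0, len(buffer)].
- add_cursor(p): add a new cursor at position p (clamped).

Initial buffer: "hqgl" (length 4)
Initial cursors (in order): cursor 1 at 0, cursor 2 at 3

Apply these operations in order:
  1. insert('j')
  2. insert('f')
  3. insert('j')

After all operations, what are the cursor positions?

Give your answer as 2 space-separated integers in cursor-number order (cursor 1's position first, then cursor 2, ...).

Answer: 3 9

Derivation:
After op 1 (insert('j')): buffer="jhqgjl" (len 6), cursors c1@1 c2@5, authorship 1...2.
After op 2 (insert('f')): buffer="jfhqgjfl" (len 8), cursors c1@2 c2@7, authorship 11...22.
After op 3 (insert('j')): buffer="jfjhqgjfjl" (len 10), cursors c1@3 c2@9, authorship 111...222.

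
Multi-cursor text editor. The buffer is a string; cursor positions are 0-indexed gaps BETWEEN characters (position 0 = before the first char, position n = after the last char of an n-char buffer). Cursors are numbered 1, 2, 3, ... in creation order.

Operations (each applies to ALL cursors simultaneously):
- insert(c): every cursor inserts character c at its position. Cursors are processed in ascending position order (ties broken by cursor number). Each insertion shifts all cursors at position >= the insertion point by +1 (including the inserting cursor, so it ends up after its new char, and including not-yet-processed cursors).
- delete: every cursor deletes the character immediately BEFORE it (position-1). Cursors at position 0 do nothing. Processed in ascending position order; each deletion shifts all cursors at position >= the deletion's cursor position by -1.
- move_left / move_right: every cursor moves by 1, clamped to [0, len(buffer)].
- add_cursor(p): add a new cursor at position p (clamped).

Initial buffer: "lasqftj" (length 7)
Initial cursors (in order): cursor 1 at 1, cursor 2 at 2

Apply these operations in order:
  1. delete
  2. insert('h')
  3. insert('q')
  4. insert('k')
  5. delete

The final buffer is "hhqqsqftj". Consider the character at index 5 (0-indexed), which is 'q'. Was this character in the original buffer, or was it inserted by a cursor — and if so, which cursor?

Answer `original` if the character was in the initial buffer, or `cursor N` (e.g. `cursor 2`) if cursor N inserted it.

Answer: original

Derivation:
After op 1 (delete): buffer="sqftj" (len 5), cursors c1@0 c2@0, authorship .....
After op 2 (insert('h')): buffer="hhsqftj" (len 7), cursors c1@2 c2@2, authorship 12.....
After op 3 (insert('q')): buffer="hhqqsqftj" (len 9), cursors c1@4 c2@4, authorship 1212.....
After op 4 (insert('k')): buffer="hhqqkksqftj" (len 11), cursors c1@6 c2@6, authorship 121212.....
After op 5 (delete): buffer="hhqqsqftj" (len 9), cursors c1@4 c2@4, authorship 1212.....
Authorship (.=original, N=cursor N): 1 2 1 2 . . . . .
Index 5: author = original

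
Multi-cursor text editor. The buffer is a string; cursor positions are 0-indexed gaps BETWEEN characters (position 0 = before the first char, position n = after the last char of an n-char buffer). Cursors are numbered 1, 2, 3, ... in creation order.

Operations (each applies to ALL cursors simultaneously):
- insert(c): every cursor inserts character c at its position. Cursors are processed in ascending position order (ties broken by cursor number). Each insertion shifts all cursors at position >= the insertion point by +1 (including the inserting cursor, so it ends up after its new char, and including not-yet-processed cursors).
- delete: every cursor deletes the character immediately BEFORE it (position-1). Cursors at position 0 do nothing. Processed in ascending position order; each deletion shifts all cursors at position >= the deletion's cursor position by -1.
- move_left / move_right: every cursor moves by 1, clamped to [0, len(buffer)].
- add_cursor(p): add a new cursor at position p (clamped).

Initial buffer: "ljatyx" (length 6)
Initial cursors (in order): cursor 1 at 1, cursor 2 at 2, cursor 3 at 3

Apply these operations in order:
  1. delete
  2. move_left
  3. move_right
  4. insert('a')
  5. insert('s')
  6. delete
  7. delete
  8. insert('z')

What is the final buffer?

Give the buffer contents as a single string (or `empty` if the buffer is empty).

After op 1 (delete): buffer="tyx" (len 3), cursors c1@0 c2@0 c3@0, authorship ...
After op 2 (move_left): buffer="tyx" (len 3), cursors c1@0 c2@0 c3@0, authorship ...
After op 3 (move_right): buffer="tyx" (len 3), cursors c1@1 c2@1 c3@1, authorship ...
After op 4 (insert('a')): buffer="taaayx" (len 6), cursors c1@4 c2@4 c3@4, authorship .123..
After op 5 (insert('s')): buffer="taaasssyx" (len 9), cursors c1@7 c2@7 c3@7, authorship .123123..
After op 6 (delete): buffer="taaayx" (len 6), cursors c1@4 c2@4 c3@4, authorship .123..
After op 7 (delete): buffer="tyx" (len 3), cursors c1@1 c2@1 c3@1, authorship ...
After op 8 (insert('z')): buffer="tzzzyx" (len 6), cursors c1@4 c2@4 c3@4, authorship .123..

Answer: tzzzyx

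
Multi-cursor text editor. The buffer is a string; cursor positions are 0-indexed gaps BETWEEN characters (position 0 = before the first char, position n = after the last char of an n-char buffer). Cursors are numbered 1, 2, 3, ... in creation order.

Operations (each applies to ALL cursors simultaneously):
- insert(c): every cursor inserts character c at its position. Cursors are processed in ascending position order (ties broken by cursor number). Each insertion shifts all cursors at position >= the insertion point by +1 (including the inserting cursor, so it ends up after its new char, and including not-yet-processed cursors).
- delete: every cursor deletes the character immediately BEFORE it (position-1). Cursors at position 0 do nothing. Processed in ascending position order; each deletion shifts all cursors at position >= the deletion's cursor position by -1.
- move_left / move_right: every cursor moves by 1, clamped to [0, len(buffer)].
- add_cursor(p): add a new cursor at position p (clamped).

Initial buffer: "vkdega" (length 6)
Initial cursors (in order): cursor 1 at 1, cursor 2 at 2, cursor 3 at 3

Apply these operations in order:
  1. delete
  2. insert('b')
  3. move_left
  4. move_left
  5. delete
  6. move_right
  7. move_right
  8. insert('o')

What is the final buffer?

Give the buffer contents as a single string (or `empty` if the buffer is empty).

Answer: bboooega

Derivation:
After op 1 (delete): buffer="ega" (len 3), cursors c1@0 c2@0 c3@0, authorship ...
After op 2 (insert('b')): buffer="bbbega" (len 6), cursors c1@3 c2@3 c3@3, authorship 123...
After op 3 (move_left): buffer="bbbega" (len 6), cursors c1@2 c2@2 c3@2, authorship 123...
After op 4 (move_left): buffer="bbbega" (len 6), cursors c1@1 c2@1 c3@1, authorship 123...
After op 5 (delete): buffer="bbega" (len 5), cursors c1@0 c2@0 c3@0, authorship 23...
After op 6 (move_right): buffer="bbega" (len 5), cursors c1@1 c2@1 c3@1, authorship 23...
After op 7 (move_right): buffer="bbega" (len 5), cursors c1@2 c2@2 c3@2, authorship 23...
After op 8 (insert('o')): buffer="bboooega" (len 8), cursors c1@5 c2@5 c3@5, authorship 23123...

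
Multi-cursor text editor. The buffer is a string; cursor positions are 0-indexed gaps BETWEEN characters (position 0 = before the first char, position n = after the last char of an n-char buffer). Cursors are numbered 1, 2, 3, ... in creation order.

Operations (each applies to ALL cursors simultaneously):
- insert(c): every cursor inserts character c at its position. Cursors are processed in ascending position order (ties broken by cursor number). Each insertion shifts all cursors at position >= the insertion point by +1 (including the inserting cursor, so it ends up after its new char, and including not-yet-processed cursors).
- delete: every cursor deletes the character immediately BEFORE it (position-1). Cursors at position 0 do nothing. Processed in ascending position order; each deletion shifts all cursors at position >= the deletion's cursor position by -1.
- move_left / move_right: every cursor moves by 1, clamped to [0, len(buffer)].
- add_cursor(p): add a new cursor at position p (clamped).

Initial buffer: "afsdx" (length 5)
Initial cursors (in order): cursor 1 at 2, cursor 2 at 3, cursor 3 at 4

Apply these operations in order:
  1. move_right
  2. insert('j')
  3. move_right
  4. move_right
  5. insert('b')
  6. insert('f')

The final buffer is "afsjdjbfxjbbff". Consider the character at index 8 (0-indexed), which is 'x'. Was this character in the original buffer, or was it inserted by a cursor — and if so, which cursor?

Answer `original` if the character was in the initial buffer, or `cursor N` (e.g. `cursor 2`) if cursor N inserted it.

Answer: original

Derivation:
After op 1 (move_right): buffer="afsdx" (len 5), cursors c1@3 c2@4 c3@5, authorship .....
After op 2 (insert('j')): buffer="afsjdjxj" (len 8), cursors c1@4 c2@6 c3@8, authorship ...1.2.3
After op 3 (move_right): buffer="afsjdjxj" (len 8), cursors c1@5 c2@7 c3@8, authorship ...1.2.3
After op 4 (move_right): buffer="afsjdjxj" (len 8), cursors c1@6 c2@8 c3@8, authorship ...1.2.3
After op 5 (insert('b')): buffer="afsjdjbxjbb" (len 11), cursors c1@7 c2@11 c3@11, authorship ...1.21.323
After op 6 (insert('f')): buffer="afsjdjbfxjbbff" (len 14), cursors c1@8 c2@14 c3@14, authorship ...1.211.32323
Authorship (.=original, N=cursor N): . . . 1 . 2 1 1 . 3 2 3 2 3
Index 8: author = original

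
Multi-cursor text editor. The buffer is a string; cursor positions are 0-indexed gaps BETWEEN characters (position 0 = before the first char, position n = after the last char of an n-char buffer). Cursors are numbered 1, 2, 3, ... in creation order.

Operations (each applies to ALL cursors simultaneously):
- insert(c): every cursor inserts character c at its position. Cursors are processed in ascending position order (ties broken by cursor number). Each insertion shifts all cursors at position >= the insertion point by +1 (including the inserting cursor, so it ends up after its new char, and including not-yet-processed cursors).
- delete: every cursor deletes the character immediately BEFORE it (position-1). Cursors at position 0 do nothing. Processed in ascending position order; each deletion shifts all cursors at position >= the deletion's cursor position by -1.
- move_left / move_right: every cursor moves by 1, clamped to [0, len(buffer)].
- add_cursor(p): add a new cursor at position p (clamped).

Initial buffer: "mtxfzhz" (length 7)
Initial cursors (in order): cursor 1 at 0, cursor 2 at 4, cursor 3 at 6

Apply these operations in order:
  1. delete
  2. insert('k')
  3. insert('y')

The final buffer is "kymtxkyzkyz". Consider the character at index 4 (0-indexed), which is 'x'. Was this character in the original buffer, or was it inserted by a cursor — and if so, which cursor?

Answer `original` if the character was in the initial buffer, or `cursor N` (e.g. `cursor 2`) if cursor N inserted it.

Answer: original

Derivation:
After op 1 (delete): buffer="mtxzz" (len 5), cursors c1@0 c2@3 c3@4, authorship .....
After op 2 (insert('k')): buffer="kmtxkzkz" (len 8), cursors c1@1 c2@5 c3@7, authorship 1...2.3.
After op 3 (insert('y')): buffer="kymtxkyzkyz" (len 11), cursors c1@2 c2@7 c3@10, authorship 11...22.33.
Authorship (.=original, N=cursor N): 1 1 . . . 2 2 . 3 3 .
Index 4: author = original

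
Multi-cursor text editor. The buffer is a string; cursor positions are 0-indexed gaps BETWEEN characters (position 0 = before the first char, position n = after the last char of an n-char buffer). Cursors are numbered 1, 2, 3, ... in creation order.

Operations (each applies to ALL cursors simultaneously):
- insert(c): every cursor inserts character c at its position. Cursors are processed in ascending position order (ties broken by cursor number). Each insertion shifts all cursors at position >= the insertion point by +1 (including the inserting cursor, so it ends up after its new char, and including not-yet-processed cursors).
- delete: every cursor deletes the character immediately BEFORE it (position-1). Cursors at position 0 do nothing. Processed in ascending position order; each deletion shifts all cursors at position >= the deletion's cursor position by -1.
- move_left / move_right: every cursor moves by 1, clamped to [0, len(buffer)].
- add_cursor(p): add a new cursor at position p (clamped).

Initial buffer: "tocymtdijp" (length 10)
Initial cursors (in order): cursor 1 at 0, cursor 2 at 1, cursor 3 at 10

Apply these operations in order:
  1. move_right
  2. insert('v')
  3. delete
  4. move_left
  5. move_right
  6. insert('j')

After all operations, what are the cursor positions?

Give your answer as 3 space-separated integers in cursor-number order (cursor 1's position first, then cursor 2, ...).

After op 1 (move_right): buffer="tocymtdijp" (len 10), cursors c1@1 c2@2 c3@10, authorship ..........
After op 2 (insert('v')): buffer="tvovcymtdijpv" (len 13), cursors c1@2 c2@4 c3@13, authorship .1.2........3
After op 3 (delete): buffer="tocymtdijp" (len 10), cursors c1@1 c2@2 c3@10, authorship ..........
After op 4 (move_left): buffer="tocymtdijp" (len 10), cursors c1@0 c2@1 c3@9, authorship ..........
After op 5 (move_right): buffer="tocymtdijp" (len 10), cursors c1@1 c2@2 c3@10, authorship ..........
After op 6 (insert('j')): buffer="tjojcymtdijpj" (len 13), cursors c1@2 c2@4 c3@13, authorship .1.2........3

Answer: 2 4 13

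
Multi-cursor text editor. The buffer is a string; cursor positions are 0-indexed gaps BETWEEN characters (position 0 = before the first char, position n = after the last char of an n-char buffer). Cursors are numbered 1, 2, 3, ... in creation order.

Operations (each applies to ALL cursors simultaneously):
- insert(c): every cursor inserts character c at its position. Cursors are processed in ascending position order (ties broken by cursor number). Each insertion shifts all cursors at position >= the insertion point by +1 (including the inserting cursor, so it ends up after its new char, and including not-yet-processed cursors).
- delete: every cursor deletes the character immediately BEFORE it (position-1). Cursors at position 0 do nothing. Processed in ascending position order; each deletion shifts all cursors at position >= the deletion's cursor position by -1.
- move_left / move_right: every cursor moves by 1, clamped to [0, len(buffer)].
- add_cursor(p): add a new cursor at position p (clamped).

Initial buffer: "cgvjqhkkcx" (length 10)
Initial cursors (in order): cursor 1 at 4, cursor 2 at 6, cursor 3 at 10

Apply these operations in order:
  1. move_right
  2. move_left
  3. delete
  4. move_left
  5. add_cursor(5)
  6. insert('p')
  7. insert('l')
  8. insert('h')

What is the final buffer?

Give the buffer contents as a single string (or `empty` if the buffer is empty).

Answer: cgplhvplhqkppllhhkx

Derivation:
After op 1 (move_right): buffer="cgvjqhkkcx" (len 10), cursors c1@5 c2@7 c3@10, authorship ..........
After op 2 (move_left): buffer="cgvjqhkkcx" (len 10), cursors c1@4 c2@6 c3@9, authorship ..........
After op 3 (delete): buffer="cgvqkkx" (len 7), cursors c1@3 c2@4 c3@6, authorship .......
After op 4 (move_left): buffer="cgvqkkx" (len 7), cursors c1@2 c2@3 c3@5, authorship .......
After op 5 (add_cursor(5)): buffer="cgvqkkx" (len 7), cursors c1@2 c2@3 c3@5 c4@5, authorship .......
After op 6 (insert('p')): buffer="cgpvpqkppkx" (len 11), cursors c1@3 c2@5 c3@9 c4@9, authorship ..1.2..34..
After op 7 (insert('l')): buffer="cgplvplqkppllkx" (len 15), cursors c1@4 c2@7 c3@13 c4@13, authorship ..11.22..3434..
After op 8 (insert('h')): buffer="cgplhvplhqkppllhhkx" (len 19), cursors c1@5 c2@9 c3@17 c4@17, authorship ..111.222..343434..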